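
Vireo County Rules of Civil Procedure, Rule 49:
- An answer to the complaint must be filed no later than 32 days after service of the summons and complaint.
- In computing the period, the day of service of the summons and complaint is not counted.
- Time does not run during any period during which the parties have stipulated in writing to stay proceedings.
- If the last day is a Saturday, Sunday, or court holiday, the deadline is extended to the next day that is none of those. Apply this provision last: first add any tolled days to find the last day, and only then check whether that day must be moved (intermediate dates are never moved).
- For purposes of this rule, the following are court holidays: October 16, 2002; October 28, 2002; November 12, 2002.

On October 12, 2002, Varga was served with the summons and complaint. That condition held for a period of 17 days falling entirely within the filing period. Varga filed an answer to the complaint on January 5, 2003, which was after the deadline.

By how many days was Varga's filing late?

34 days

32 days after October 12, 2002 is November 13, 2002.
Tolling adds 17 days: November 13, 2002 + 17 days = November 30, 2002.
November 30, 2002 is Saturday; December 1, 2002 is Sunday. The next qualifying day is December 2, 2002.
The deadline is December 2, 2002; from December 2, 2002 to January 5, 2003 is 34 days.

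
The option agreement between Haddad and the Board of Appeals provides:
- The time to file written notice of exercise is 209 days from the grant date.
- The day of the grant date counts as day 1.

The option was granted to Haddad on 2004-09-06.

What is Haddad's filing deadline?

Counting 2004-09-06 as day 1, day 209 is April 2, 2005.

April 2, 2005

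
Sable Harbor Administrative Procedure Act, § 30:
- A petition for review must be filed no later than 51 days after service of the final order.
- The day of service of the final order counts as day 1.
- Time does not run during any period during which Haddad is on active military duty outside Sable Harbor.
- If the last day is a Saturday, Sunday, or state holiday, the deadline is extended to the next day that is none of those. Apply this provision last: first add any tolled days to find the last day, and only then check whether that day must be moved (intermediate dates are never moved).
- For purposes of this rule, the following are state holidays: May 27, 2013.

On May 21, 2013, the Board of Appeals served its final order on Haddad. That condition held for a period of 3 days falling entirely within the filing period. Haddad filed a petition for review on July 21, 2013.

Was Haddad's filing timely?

Counting May 21, 2013 as day 1, day 51 is July 10, 2013.
Tolling adds 3 days: July 10, 2013 + 3 days = July 13, 2013.
July 13, 2013 is Saturday; July 14, 2013 is Sunday. The next qualifying day is July 15, 2013.
The deadline is July 15, 2013; the filing on July 21, 2013 is after that date.

No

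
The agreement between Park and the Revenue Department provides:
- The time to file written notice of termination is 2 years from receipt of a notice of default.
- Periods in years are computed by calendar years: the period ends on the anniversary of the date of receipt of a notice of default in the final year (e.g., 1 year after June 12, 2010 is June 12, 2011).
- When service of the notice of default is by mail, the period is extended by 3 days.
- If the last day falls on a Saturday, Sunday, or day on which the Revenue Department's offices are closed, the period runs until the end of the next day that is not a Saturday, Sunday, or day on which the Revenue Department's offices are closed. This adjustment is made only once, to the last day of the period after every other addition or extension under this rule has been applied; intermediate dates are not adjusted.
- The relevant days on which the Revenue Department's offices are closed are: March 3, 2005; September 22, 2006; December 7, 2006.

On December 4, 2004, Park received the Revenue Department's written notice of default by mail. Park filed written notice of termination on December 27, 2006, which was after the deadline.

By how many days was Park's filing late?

19 days

2 years after December 4, 2004 is December 4, 2006.
Service was by mail, adding 3 days: December 4, 2006 + 3 days = December 7, 2006.
December 7, 2006 is a listed holiday. The next qualifying day is December 8, 2006.
The deadline is December 8, 2006; from December 8, 2006 to December 27, 2006 is 19 days.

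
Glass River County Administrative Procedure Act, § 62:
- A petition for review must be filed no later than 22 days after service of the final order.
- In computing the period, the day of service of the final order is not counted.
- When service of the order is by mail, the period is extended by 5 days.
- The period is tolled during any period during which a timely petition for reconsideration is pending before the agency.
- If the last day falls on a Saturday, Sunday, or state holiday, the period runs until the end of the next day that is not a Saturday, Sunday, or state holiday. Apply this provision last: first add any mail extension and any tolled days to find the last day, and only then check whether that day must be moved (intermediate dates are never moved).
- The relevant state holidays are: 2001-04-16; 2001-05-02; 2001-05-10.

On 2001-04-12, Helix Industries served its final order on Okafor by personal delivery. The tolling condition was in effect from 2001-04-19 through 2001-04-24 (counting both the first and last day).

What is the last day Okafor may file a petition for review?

22 days after 2001-04-12 is May 4, 2001.
Service was not by mail, so no mail extension applies.
From April 19, 2001 through April 24, 2001 inclusive is 6 days; tolling adds 6 days: May 4, 2001 + 6 days = May 10, 2001.
May 10, 2001 is a listed holiday. The next qualifying day is May 11, 2001.

May 11, 2001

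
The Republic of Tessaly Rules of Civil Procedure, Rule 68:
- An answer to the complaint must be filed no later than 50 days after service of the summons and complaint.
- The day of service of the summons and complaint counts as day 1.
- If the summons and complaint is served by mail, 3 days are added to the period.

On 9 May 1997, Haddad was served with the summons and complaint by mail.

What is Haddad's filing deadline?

June 30, 1997

Counting 9 May 1997 as day 1, day 50 is June 27, 1997.
Service was by mail, adding 3 days: June 27, 1997 + 3 days = June 30, 1997.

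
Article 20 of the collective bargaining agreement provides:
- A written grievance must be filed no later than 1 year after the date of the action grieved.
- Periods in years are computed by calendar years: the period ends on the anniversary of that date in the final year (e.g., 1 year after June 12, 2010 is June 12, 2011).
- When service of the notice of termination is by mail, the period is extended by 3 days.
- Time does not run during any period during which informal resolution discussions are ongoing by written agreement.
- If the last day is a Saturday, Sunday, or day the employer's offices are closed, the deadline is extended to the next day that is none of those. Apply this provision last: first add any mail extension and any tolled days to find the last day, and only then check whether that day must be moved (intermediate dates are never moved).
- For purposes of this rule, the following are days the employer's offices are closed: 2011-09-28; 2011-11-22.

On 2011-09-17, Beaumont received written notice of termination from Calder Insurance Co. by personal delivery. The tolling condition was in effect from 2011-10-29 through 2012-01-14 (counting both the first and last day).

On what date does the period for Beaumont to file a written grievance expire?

1 year after 2011-09-17 is September 17, 2012.
Service was not by mail, so no mail extension applies.
From October 29, 2011 through January 14, 2012 inclusive is 78 days; tolling adds 78 days: September 17, 2012 + 78 days = December 4, 2012.
December 4, 2012 is a Tuesday and not a day the employer's offices are closed, so no extension applies.

December 4, 2012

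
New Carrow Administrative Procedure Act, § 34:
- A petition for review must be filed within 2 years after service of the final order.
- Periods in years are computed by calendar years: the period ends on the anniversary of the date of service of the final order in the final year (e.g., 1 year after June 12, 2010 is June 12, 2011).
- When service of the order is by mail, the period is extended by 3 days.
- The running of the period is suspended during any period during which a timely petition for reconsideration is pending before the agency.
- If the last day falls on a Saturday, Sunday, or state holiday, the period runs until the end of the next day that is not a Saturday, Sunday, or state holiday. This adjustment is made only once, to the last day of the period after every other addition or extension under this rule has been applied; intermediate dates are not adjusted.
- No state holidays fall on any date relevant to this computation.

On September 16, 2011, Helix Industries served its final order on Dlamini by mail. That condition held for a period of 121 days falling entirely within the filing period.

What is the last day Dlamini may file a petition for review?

January 20, 2014

2 years after September 16, 2011 is September 16, 2013.
Service was by mail, adding 3 days: September 16, 2013 + 3 days = September 19, 2013.
Tolling adds 121 days: September 19, 2013 + 121 days = January 18, 2014.
January 18, 2014 is Saturday; January 19, 2014 is Sunday. The next qualifying day is January 20, 2014.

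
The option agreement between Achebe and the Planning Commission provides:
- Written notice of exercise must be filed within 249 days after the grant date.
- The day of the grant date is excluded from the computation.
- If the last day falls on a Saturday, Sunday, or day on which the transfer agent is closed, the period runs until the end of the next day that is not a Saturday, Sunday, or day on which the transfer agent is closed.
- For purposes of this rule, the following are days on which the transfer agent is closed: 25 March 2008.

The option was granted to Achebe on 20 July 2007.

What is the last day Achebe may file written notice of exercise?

March 26, 2008

249 days after 20 July 2007 is March 25, 2008.
March 25, 2008 is a listed holiday. The next qualifying day is March 26, 2008.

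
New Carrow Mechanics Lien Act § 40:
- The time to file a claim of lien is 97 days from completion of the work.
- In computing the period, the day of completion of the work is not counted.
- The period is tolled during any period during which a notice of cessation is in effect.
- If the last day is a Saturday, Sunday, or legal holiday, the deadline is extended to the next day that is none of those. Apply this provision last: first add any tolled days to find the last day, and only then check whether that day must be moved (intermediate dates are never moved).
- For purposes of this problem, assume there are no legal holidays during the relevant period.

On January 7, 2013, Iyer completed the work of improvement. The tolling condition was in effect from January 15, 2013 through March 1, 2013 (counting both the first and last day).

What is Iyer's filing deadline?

97 days after January 7, 2013 is April 14, 2013.
From January 15, 2013 through March 1, 2013 inclusive is 46 days; tolling adds 46 days: April 14, 2013 + 46 days = May 30, 2013.
May 30, 2013 is a Thursday and not a legal holiday, so no extension applies.

May 30, 2013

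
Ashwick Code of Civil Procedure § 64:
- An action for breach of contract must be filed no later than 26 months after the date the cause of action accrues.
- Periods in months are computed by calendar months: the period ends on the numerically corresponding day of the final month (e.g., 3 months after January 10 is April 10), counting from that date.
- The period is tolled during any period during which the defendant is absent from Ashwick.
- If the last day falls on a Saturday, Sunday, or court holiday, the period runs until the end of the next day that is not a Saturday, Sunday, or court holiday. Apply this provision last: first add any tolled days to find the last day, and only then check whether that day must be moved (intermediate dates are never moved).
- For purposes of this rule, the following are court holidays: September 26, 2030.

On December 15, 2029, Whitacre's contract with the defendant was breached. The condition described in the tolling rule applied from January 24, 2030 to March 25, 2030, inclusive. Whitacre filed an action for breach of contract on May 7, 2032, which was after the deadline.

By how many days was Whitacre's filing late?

26 months after December 15, 2029 is February 15, 2032.
From January 24, 2030 through March 25, 2030 inclusive is 61 days; tolling adds 61 days: February 15, 2032 + 61 days = April 16, 2032.
April 16, 2032 is a Friday and not a court holiday, so no extension applies.
The deadline is April 16, 2032; from April 16, 2032 to May 7, 2032 is 21 days.

21 days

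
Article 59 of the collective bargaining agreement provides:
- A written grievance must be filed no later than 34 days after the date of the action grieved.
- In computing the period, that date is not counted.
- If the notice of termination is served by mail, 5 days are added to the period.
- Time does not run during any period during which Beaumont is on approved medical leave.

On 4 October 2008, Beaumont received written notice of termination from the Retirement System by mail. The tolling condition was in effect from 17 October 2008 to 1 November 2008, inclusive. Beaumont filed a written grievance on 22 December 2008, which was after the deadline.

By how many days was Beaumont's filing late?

24 days

34 days after 4 October 2008 is November 7, 2008.
Service was by mail, adding 5 days: November 7, 2008 + 5 days = November 12, 2008.
From October 17, 2008 through November 1, 2008 inclusive is 16 days; tolling adds 16 days: November 12, 2008 + 16 days = November 28, 2008.
The deadline is November 28, 2008; from November 28, 2008 to December 22, 2008 is 24 days.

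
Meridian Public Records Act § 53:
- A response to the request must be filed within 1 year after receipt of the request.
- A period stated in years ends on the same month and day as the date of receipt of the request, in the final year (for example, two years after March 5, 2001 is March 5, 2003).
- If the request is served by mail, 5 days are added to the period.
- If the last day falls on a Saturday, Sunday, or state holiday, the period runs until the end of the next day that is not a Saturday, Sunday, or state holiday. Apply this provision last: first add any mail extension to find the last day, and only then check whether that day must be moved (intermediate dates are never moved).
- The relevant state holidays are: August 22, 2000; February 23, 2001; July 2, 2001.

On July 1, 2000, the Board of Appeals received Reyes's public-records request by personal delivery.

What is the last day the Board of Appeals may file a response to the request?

July 3, 2001

1 year after July 1, 2000 is July 1, 2001.
Service was not by mail, so no mail extension applies.
July 1, 2001 is Sunday; July 2, 2001 is a listed holiday. The next qualifying day is July 3, 2001.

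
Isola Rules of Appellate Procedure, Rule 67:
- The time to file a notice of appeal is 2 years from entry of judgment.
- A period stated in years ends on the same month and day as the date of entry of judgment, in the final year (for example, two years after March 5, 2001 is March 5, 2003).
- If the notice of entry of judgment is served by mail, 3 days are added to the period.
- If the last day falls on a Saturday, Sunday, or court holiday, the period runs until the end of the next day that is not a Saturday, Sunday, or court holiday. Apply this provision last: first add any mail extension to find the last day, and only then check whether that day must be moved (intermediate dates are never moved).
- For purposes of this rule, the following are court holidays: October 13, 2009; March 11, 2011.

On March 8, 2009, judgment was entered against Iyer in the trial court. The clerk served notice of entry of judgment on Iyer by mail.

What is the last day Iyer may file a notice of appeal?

2 years after March 8, 2009 is March 8, 2011.
Service was by mail, adding 3 days: March 8, 2011 + 3 days = March 11, 2011.
March 11, 2011 is a listed holiday; March 12, 2011 is Saturday; March 13, 2011 is Sunday. The next qualifying day is March 14, 2011.

March 14, 2011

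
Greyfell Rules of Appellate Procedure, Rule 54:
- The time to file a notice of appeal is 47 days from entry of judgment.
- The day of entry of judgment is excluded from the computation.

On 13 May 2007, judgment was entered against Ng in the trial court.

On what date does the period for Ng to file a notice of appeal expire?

47 days after 13 May 2007 is June 29, 2007.

June 29, 2007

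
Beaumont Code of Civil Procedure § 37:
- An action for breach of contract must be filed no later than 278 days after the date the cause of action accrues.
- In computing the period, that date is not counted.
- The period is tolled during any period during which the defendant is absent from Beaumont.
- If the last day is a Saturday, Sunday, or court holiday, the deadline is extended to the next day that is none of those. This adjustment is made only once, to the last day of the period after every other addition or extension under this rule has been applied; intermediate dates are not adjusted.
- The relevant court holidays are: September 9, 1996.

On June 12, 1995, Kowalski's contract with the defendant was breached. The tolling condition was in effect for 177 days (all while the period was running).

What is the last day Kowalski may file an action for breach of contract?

September 10, 1996

278 days after June 12, 1995 is March 16, 1996.
Tolling adds 177 days: March 16, 1996 + 177 days = September 9, 1996.
September 9, 1996 is a listed holiday. The next qualifying day is September 10, 1996.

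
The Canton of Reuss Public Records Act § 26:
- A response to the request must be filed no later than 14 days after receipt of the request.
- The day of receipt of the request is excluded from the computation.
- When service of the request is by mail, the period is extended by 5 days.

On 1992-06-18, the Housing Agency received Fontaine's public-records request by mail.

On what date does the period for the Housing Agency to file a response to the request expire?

July 7, 1992

14 days after 1992-06-18 is July 2, 1992.
Service was by mail, adding 5 days: July 2, 1992 + 5 days = July 7, 1992.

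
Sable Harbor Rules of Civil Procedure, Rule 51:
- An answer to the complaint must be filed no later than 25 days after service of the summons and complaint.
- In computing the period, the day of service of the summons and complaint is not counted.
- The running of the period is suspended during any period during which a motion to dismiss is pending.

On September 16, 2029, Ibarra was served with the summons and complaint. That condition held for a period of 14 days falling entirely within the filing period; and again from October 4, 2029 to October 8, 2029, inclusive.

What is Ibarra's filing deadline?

25 days after September 16, 2029 is October 11, 2029.
Tolling adds 14 days: October 11, 2029 + 14 days = October 25, 2029.
From October 4, 2029 through October 8, 2029 inclusive is 5 days; tolling adds 5 days: October 25, 2029 + 5 days = October 30, 2029.

October 30, 2029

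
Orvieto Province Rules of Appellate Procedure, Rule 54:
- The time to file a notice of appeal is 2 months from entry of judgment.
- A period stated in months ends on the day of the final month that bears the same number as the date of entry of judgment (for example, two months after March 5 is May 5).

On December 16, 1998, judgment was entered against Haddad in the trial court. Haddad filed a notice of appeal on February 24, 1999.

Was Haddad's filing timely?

2 months after December 16, 1998 is February 16, 1999.
The deadline is February 16, 1999; the filing on February 24, 1999 is after that date.

No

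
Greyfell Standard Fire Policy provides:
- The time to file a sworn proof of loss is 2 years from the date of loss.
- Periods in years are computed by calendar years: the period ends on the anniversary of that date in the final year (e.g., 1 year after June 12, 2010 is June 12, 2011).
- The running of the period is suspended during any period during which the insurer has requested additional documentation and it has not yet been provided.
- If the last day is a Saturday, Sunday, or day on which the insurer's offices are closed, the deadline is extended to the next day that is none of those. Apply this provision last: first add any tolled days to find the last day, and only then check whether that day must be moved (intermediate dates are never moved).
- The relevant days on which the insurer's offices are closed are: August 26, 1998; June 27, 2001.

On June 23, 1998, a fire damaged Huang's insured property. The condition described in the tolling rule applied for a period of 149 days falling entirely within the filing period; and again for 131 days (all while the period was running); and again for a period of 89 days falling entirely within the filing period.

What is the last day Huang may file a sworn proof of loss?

2 years after June 23, 1998 is June 23, 2000.
Tolling adds 149 days: June 23, 2000 + 149 days = November 19, 2000.
Tolling adds 131 days: November 19, 2000 + 131 days = March 30, 2001.
Tolling adds 89 days: March 30, 2001 + 89 days = June 27, 2001.
June 27, 2001 is a listed holiday. The next qualifying day is June 28, 2001.

June 28, 2001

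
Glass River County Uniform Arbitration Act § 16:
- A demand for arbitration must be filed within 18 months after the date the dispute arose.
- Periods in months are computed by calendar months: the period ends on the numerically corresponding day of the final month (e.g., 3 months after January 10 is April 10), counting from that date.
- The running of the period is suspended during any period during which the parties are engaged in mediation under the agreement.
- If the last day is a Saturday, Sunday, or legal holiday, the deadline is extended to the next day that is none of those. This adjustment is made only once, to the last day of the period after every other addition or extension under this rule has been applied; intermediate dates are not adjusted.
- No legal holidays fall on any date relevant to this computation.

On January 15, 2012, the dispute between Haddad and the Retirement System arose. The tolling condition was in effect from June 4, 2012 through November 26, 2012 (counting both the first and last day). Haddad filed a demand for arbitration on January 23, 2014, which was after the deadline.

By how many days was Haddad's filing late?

18 months after January 15, 2012 is July 15, 2013.
From June 4, 2012 through November 26, 2012 inclusive is 176 days; tolling adds 176 days: July 15, 2013 + 176 days = January 7, 2014.
January 7, 2014 is a Tuesday and not a legal holiday, so no extension applies.
The deadline is January 7, 2014; from January 7, 2014 to January 23, 2014 is 16 days.

16 days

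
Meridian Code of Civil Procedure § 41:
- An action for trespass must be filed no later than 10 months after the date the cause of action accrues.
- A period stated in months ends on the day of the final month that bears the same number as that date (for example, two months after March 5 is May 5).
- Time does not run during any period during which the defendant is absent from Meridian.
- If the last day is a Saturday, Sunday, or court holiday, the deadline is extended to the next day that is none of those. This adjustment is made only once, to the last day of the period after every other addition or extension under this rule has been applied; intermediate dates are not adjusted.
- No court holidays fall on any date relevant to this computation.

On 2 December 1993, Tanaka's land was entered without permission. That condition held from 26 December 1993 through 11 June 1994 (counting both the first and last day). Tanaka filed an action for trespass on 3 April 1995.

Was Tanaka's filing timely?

10 months after 2 December 1993 is October 2, 1994.
From December 26, 1993 through June 11, 1994 inclusive is 168 days; tolling adds 168 days: October 2, 1994 + 168 days = March 19, 1995.
March 19, 1995 is Sunday. The next qualifying day is March 20, 1995.
The deadline is March 20, 1995; the filing on April 3, 1995 is after that date.

No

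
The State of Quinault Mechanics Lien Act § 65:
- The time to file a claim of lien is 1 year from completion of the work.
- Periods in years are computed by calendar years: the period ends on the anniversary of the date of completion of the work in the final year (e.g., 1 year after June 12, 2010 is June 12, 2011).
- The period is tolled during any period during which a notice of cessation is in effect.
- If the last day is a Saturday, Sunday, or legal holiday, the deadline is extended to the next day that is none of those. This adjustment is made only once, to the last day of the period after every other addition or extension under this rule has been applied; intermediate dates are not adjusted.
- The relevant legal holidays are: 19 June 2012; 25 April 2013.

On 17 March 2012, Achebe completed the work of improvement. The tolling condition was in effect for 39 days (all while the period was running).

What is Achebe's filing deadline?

April 26, 2013

1 year after 17 March 2012 is March 17, 2013.
Tolling adds 39 days: March 17, 2013 + 39 days = April 25, 2013.
April 25, 2013 is a listed holiday. The next qualifying day is April 26, 2013.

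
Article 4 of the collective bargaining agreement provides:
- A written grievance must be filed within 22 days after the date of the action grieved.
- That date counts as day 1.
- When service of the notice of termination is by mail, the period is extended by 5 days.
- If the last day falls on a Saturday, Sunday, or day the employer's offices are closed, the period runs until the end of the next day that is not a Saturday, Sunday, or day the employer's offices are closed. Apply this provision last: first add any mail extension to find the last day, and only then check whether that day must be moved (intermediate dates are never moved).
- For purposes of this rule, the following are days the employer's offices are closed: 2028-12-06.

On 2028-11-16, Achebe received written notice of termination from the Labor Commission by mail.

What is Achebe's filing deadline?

December 12, 2028

Counting 2028-11-16 as day 1, day 22 is December 7, 2028.
Service was by mail, adding 5 days: December 7, 2028 + 5 days = December 12, 2028.
December 12, 2028 is a Tuesday and not a day the employer's offices are closed, so no extension applies.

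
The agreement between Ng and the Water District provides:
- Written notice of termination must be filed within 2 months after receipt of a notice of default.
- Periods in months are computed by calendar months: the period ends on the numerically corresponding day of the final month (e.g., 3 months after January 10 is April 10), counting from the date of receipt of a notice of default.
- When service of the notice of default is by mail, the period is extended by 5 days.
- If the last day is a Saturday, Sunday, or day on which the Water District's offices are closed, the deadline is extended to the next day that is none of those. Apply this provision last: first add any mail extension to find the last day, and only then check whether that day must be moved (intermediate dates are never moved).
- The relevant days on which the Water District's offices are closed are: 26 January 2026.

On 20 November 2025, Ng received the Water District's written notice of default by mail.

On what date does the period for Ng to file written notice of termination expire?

2 months after 20 November 2025 is January 20, 2026.
Service was by mail, adding 5 days: January 20, 2026 + 5 days = January 25, 2026.
January 25, 2026 is Sunday; January 26, 2026 is a listed holiday. The next qualifying day is January 27, 2026.

January 27, 2026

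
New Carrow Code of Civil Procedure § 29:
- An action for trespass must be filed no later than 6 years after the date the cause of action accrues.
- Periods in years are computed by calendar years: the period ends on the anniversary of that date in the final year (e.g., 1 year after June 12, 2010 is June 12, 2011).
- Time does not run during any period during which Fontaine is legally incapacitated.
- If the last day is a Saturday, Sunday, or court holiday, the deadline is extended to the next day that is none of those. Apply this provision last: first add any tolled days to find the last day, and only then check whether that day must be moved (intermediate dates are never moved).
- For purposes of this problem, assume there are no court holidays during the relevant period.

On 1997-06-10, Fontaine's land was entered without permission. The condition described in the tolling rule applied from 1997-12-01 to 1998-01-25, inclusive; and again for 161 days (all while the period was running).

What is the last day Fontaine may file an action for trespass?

6 years after 1997-06-10 is June 10, 2003.
From December 1, 1997 through January 25, 1998 inclusive is 56 days; tolling adds 56 days: June 10, 2003 + 56 days = August 5, 2003.
Tolling adds 161 days: August 5, 2003 + 161 days = January 13, 2004.
January 13, 2004 is a Tuesday and not a court holiday, so no extension applies.

January 13, 2004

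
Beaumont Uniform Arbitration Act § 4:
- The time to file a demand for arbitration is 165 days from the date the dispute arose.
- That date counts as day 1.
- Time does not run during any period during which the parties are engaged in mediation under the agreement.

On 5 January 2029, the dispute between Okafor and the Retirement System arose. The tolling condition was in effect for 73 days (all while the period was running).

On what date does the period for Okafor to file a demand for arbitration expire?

August 30, 2029

Counting 5 January 2029 as day 1, day 165 is June 18, 2029.
Tolling adds 73 days: June 18, 2029 + 73 days = August 30, 2029.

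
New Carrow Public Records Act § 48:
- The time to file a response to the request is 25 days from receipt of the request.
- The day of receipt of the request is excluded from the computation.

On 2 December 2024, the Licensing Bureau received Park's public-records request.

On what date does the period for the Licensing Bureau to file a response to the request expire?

December 27, 2024

25 days after 2 December 2024 is December 27, 2024.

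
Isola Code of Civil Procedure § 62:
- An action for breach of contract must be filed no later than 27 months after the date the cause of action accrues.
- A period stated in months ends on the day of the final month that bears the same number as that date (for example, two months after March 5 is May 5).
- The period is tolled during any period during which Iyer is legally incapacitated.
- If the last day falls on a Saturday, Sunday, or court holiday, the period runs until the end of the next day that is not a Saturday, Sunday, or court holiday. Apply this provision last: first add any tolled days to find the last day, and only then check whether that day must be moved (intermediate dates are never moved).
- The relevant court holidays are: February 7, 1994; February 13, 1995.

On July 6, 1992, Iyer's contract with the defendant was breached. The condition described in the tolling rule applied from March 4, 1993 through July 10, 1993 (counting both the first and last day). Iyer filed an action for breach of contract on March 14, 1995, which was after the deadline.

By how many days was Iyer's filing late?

28 days

27 months after July 6, 1992 is October 6, 1994.
From March 4, 1993 through July 10, 1993 inclusive is 129 days; tolling adds 129 days: October 6, 1994 + 129 days = February 12, 1995.
February 12, 1995 is Sunday; February 13, 1995 is a listed holiday. The next qualifying day is February 14, 1995.
The deadline is February 14, 1995; from February 14, 1995 to March 14, 1995 is 28 days.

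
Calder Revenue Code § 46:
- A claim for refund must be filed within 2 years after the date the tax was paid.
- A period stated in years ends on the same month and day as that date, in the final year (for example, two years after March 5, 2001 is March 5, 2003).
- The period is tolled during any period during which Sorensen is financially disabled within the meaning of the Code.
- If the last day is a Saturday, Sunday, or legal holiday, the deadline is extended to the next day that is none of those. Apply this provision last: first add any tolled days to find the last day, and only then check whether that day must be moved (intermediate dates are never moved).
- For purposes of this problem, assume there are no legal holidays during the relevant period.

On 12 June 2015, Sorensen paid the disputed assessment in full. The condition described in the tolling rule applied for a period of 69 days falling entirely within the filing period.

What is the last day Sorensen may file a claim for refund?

2 years after 12 June 2015 is June 12, 2017.
Tolling adds 69 days: June 12, 2017 + 69 days = August 20, 2017.
August 20, 2017 is Sunday. The next qualifying day is August 21, 2017.

August 21, 2017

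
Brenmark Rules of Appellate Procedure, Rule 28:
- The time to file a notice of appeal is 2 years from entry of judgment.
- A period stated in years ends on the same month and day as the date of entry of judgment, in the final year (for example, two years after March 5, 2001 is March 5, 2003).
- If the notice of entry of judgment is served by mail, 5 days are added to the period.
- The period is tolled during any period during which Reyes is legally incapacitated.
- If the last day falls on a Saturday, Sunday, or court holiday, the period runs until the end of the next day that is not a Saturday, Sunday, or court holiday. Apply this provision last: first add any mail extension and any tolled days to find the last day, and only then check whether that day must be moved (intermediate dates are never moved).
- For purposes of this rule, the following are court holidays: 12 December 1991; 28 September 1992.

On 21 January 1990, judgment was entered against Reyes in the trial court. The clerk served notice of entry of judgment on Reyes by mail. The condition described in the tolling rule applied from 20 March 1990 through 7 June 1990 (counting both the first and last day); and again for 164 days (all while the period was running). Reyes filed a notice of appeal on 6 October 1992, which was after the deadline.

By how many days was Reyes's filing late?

7 days

2 years after 21 January 1990 is January 21, 1992.
Service was by mail, adding 5 days: January 21, 1992 + 5 days = January 26, 1992.
From March 20, 1990 through June 7, 1990 inclusive is 80 days; tolling adds 80 days: January 26, 1992 + 80 days = April 15, 1992.
Tolling adds 164 days: April 15, 1992 + 164 days = September 26, 1992.
September 26, 1992 is Saturday; September 27, 1992 is Sunday; September 28, 1992 is a listed holiday. The next qualifying day is September 29, 1992.
The deadline is September 29, 1992; from September 29, 1992 to October 6, 1992 is 7 days.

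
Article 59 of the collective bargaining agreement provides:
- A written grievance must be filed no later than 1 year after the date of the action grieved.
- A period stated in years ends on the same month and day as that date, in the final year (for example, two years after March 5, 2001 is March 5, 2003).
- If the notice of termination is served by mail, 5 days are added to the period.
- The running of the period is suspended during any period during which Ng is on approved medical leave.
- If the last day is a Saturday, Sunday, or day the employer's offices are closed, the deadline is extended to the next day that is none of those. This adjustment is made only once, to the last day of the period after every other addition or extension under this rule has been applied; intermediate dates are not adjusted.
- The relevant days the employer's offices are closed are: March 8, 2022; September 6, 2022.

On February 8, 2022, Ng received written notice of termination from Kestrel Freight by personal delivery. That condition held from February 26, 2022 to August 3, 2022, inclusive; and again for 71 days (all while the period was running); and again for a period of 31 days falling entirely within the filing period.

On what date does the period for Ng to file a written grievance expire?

October 27, 2023

1 year after February 8, 2022 is February 8, 2023.
Service was not by mail, so no mail extension applies.
From February 26, 2022 through August 3, 2022 inclusive is 159 days; tolling adds 159 days: February 8, 2023 + 159 days = July 17, 2023.
Tolling adds 71 days: July 17, 2023 + 71 days = September 26, 2023.
Tolling adds 31 days: September 26, 2023 + 31 days = October 27, 2023.
October 27, 2023 is a Friday and not a day the employer's offices are closed, so no extension applies.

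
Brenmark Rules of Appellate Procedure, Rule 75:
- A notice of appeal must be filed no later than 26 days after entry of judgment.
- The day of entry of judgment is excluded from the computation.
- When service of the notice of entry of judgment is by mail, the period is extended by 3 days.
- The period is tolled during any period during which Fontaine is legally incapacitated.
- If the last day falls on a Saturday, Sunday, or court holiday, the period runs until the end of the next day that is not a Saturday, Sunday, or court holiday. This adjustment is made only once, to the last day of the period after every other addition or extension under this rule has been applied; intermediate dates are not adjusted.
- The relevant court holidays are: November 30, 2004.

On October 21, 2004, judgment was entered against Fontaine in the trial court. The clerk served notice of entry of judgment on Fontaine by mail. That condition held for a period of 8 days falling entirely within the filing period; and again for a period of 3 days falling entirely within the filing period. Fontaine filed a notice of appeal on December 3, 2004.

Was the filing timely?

No

26 days after October 21, 2004 is November 16, 2004.
Service was by mail, adding 3 days: November 16, 2004 + 3 days = November 19, 2004.
Tolling adds 8 days: November 19, 2004 + 8 days = November 27, 2004.
Tolling adds 3 days: November 27, 2004 + 3 days = November 30, 2004.
November 30, 2004 is a listed holiday. The next qualifying day is December 1, 2004.
The deadline is December 1, 2004; the filing on December 3, 2004 is after that date.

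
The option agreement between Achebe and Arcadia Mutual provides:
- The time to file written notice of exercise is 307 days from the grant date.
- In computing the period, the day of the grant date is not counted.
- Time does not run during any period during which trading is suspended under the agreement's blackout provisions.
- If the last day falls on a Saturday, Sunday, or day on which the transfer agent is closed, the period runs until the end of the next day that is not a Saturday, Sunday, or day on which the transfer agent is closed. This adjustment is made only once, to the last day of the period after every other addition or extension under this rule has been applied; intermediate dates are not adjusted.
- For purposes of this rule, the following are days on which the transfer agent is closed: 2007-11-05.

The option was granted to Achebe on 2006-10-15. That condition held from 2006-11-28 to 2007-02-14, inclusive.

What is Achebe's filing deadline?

307 days after 2006-10-15 is August 18, 2007.
From November 28, 2006 through February 14, 2007 inclusive is 79 days; tolling adds 79 days: August 18, 2007 + 79 days = November 5, 2007.
November 5, 2007 is a listed holiday. The next qualifying day is November 6, 2007.

November 6, 2007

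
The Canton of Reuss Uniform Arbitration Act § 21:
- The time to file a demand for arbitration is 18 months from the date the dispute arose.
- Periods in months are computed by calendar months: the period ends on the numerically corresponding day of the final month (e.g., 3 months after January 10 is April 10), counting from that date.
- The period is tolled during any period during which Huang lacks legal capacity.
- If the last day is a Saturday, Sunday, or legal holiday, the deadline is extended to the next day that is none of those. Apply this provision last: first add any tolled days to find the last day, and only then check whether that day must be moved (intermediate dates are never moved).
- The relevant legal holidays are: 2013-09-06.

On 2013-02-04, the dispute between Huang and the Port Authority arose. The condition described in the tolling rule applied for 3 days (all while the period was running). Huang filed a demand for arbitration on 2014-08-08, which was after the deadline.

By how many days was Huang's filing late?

18 months after 2013-02-04 is August 4, 2014.
Tolling adds 3 days: August 4, 2014 + 3 days = August 7, 2014.
August 7, 2014 is a Thursday and not a legal holiday, so no extension applies.
The deadline is August 7, 2014; from August 7, 2014 to August 8, 2014 is 1 days.

1 day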